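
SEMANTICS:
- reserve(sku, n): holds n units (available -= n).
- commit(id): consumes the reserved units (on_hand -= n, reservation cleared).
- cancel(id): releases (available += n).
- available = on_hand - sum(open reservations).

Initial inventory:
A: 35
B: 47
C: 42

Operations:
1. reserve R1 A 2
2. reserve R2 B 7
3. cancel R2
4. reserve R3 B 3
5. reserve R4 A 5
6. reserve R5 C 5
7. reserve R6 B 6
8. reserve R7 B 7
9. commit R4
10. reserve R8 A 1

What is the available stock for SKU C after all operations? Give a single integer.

Answer: 37

Derivation:
Step 1: reserve R1 A 2 -> on_hand[A=35 B=47 C=42] avail[A=33 B=47 C=42] open={R1}
Step 2: reserve R2 B 7 -> on_hand[A=35 B=47 C=42] avail[A=33 B=40 C=42] open={R1,R2}
Step 3: cancel R2 -> on_hand[A=35 B=47 C=42] avail[A=33 B=47 C=42] open={R1}
Step 4: reserve R3 B 3 -> on_hand[A=35 B=47 C=42] avail[A=33 B=44 C=42] open={R1,R3}
Step 5: reserve R4 A 5 -> on_hand[A=35 B=47 C=42] avail[A=28 B=44 C=42] open={R1,R3,R4}
Step 6: reserve R5 C 5 -> on_hand[A=35 B=47 C=42] avail[A=28 B=44 C=37] open={R1,R3,R4,R5}
Step 7: reserve R6 B 6 -> on_hand[A=35 B=47 C=42] avail[A=28 B=38 C=37] open={R1,R3,R4,R5,R6}
Step 8: reserve R7 B 7 -> on_hand[A=35 B=47 C=42] avail[A=28 B=31 C=37] open={R1,R3,R4,R5,R6,R7}
Step 9: commit R4 -> on_hand[A=30 B=47 C=42] avail[A=28 B=31 C=37] open={R1,R3,R5,R6,R7}
Step 10: reserve R8 A 1 -> on_hand[A=30 B=47 C=42] avail[A=27 B=31 C=37] open={R1,R3,R5,R6,R7,R8}
Final available[C] = 37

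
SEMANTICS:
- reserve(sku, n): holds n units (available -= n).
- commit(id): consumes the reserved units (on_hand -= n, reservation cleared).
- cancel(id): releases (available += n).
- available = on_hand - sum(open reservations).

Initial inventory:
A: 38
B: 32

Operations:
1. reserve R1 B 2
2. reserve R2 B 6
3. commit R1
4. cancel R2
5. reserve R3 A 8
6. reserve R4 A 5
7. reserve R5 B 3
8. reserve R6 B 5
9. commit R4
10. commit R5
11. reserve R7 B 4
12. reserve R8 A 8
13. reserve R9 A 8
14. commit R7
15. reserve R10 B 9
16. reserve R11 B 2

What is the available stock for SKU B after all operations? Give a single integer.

Answer: 7

Derivation:
Step 1: reserve R1 B 2 -> on_hand[A=38 B=32] avail[A=38 B=30] open={R1}
Step 2: reserve R2 B 6 -> on_hand[A=38 B=32] avail[A=38 B=24] open={R1,R2}
Step 3: commit R1 -> on_hand[A=38 B=30] avail[A=38 B=24] open={R2}
Step 4: cancel R2 -> on_hand[A=38 B=30] avail[A=38 B=30] open={}
Step 5: reserve R3 A 8 -> on_hand[A=38 B=30] avail[A=30 B=30] open={R3}
Step 6: reserve R4 A 5 -> on_hand[A=38 B=30] avail[A=25 B=30] open={R3,R4}
Step 7: reserve R5 B 3 -> on_hand[A=38 B=30] avail[A=25 B=27] open={R3,R4,R5}
Step 8: reserve R6 B 5 -> on_hand[A=38 B=30] avail[A=25 B=22] open={R3,R4,R5,R6}
Step 9: commit R4 -> on_hand[A=33 B=30] avail[A=25 B=22] open={R3,R5,R6}
Step 10: commit R5 -> on_hand[A=33 B=27] avail[A=25 B=22] open={R3,R6}
Step 11: reserve R7 B 4 -> on_hand[A=33 B=27] avail[A=25 B=18] open={R3,R6,R7}
Step 12: reserve R8 A 8 -> on_hand[A=33 B=27] avail[A=17 B=18] open={R3,R6,R7,R8}
Step 13: reserve R9 A 8 -> on_hand[A=33 B=27] avail[A=9 B=18] open={R3,R6,R7,R8,R9}
Step 14: commit R7 -> on_hand[A=33 B=23] avail[A=9 B=18] open={R3,R6,R8,R9}
Step 15: reserve R10 B 9 -> on_hand[A=33 B=23] avail[A=9 B=9] open={R10,R3,R6,R8,R9}
Step 16: reserve R11 B 2 -> on_hand[A=33 B=23] avail[A=9 B=7] open={R10,R11,R3,R6,R8,R9}
Final available[B] = 7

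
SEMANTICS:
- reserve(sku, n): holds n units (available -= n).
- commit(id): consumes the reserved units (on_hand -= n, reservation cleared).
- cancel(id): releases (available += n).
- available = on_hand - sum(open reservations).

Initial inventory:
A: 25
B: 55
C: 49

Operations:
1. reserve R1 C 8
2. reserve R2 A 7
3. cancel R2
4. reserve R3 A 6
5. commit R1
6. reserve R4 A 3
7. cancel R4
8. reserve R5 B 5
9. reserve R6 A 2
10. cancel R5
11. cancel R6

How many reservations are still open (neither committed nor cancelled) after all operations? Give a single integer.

Answer: 1

Derivation:
Step 1: reserve R1 C 8 -> on_hand[A=25 B=55 C=49] avail[A=25 B=55 C=41] open={R1}
Step 2: reserve R2 A 7 -> on_hand[A=25 B=55 C=49] avail[A=18 B=55 C=41] open={R1,R2}
Step 3: cancel R2 -> on_hand[A=25 B=55 C=49] avail[A=25 B=55 C=41] open={R1}
Step 4: reserve R3 A 6 -> on_hand[A=25 B=55 C=49] avail[A=19 B=55 C=41] open={R1,R3}
Step 5: commit R1 -> on_hand[A=25 B=55 C=41] avail[A=19 B=55 C=41] open={R3}
Step 6: reserve R4 A 3 -> on_hand[A=25 B=55 C=41] avail[A=16 B=55 C=41] open={R3,R4}
Step 7: cancel R4 -> on_hand[A=25 B=55 C=41] avail[A=19 B=55 C=41] open={R3}
Step 8: reserve R5 B 5 -> on_hand[A=25 B=55 C=41] avail[A=19 B=50 C=41] open={R3,R5}
Step 9: reserve R6 A 2 -> on_hand[A=25 B=55 C=41] avail[A=17 B=50 C=41] open={R3,R5,R6}
Step 10: cancel R5 -> on_hand[A=25 B=55 C=41] avail[A=17 B=55 C=41] open={R3,R6}
Step 11: cancel R6 -> on_hand[A=25 B=55 C=41] avail[A=19 B=55 C=41] open={R3}
Open reservations: ['R3'] -> 1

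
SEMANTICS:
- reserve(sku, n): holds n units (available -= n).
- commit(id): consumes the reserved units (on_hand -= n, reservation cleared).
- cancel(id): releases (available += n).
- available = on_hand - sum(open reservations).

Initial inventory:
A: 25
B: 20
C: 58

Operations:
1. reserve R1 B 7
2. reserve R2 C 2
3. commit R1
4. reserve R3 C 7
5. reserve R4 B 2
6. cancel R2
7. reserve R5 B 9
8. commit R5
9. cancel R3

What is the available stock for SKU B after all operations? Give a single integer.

Step 1: reserve R1 B 7 -> on_hand[A=25 B=20 C=58] avail[A=25 B=13 C=58] open={R1}
Step 2: reserve R2 C 2 -> on_hand[A=25 B=20 C=58] avail[A=25 B=13 C=56] open={R1,R2}
Step 3: commit R1 -> on_hand[A=25 B=13 C=58] avail[A=25 B=13 C=56] open={R2}
Step 4: reserve R3 C 7 -> on_hand[A=25 B=13 C=58] avail[A=25 B=13 C=49] open={R2,R3}
Step 5: reserve R4 B 2 -> on_hand[A=25 B=13 C=58] avail[A=25 B=11 C=49] open={R2,R3,R4}
Step 6: cancel R2 -> on_hand[A=25 B=13 C=58] avail[A=25 B=11 C=51] open={R3,R4}
Step 7: reserve R5 B 9 -> on_hand[A=25 B=13 C=58] avail[A=25 B=2 C=51] open={R3,R4,R5}
Step 8: commit R5 -> on_hand[A=25 B=4 C=58] avail[A=25 B=2 C=51] open={R3,R4}
Step 9: cancel R3 -> on_hand[A=25 B=4 C=58] avail[A=25 B=2 C=58] open={R4}
Final available[B] = 2

Answer: 2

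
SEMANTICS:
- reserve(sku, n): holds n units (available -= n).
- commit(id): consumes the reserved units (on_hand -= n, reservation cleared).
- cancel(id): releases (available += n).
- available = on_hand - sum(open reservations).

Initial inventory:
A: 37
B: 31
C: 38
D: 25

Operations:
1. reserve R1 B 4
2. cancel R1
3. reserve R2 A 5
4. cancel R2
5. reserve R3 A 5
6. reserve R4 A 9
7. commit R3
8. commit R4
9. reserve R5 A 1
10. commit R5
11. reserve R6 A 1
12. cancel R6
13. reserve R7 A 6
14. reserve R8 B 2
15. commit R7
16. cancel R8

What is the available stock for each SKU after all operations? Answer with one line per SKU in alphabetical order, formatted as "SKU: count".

Step 1: reserve R1 B 4 -> on_hand[A=37 B=31 C=38 D=25] avail[A=37 B=27 C=38 D=25] open={R1}
Step 2: cancel R1 -> on_hand[A=37 B=31 C=38 D=25] avail[A=37 B=31 C=38 D=25] open={}
Step 3: reserve R2 A 5 -> on_hand[A=37 B=31 C=38 D=25] avail[A=32 B=31 C=38 D=25] open={R2}
Step 4: cancel R2 -> on_hand[A=37 B=31 C=38 D=25] avail[A=37 B=31 C=38 D=25] open={}
Step 5: reserve R3 A 5 -> on_hand[A=37 B=31 C=38 D=25] avail[A=32 B=31 C=38 D=25] open={R3}
Step 6: reserve R4 A 9 -> on_hand[A=37 B=31 C=38 D=25] avail[A=23 B=31 C=38 D=25] open={R3,R4}
Step 7: commit R3 -> on_hand[A=32 B=31 C=38 D=25] avail[A=23 B=31 C=38 D=25] open={R4}
Step 8: commit R4 -> on_hand[A=23 B=31 C=38 D=25] avail[A=23 B=31 C=38 D=25] open={}
Step 9: reserve R5 A 1 -> on_hand[A=23 B=31 C=38 D=25] avail[A=22 B=31 C=38 D=25] open={R5}
Step 10: commit R5 -> on_hand[A=22 B=31 C=38 D=25] avail[A=22 B=31 C=38 D=25] open={}
Step 11: reserve R6 A 1 -> on_hand[A=22 B=31 C=38 D=25] avail[A=21 B=31 C=38 D=25] open={R6}
Step 12: cancel R6 -> on_hand[A=22 B=31 C=38 D=25] avail[A=22 B=31 C=38 D=25] open={}
Step 13: reserve R7 A 6 -> on_hand[A=22 B=31 C=38 D=25] avail[A=16 B=31 C=38 D=25] open={R7}
Step 14: reserve R8 B 2 -> on_hand[A=22 B=31 C=38 D=25] avail[A=16 B=29 C=38 D=25] open={R7,R8}
Step 15: commit R7 -> on_hand[A=16 B=31 C=38 D=25] avail[A=16 B=29 C=38 D=25] open={R8}
Step 16: cancel R8 -> on_hand[A=16 B=31 C=38 D=25] avail[A=16 B=31 C=38 D=25] open={}

Answer: A: 16
B: 31
C: 38
D: 25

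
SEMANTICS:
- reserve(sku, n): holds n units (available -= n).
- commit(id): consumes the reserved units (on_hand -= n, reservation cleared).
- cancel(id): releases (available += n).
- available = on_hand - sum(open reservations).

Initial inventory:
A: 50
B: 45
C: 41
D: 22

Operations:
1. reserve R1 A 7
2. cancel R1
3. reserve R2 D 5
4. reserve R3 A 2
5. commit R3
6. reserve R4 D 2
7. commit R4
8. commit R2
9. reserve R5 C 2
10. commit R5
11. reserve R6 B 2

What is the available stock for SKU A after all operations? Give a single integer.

Step 1: reserve R1 A 7 -> on_hand[A=50 B=45 C=41 D=22] avail[A=43 B=45 C=41 D=22] open={R1}
Step 2: cancel R1 -> on_hand[A=50 B=45 C=41 D=22] avail[A=50 B=45 C=41 D=22] open={}
Step 3: reserve R2 D 5 -> on_hand[A=50 B=45 C=41 D=22] avail[A=50 B=45 C=41 D=17] open={R2}
Step 4: reserve R3 A 2 -> on_hand[A=50 B=45 C=41 D=22] avail[A=48 B=45 C=41 D=17] open={R2,R3}
Step 5: commit R3 -> on_hand[A=48 B=45 C=41 D=22] avail[A=48 B=45 C=41 D=17] open={R2}
Step 6: reserve R4 D 2 -> on_hand[A=48 B=45 C=41 D=22] avail[A=48 B=45 C=41 D=15] open={R2,R4}
Step 7: commit R4 -> on_hand[A=48 B=45 C=41 D=20] avail[A=48 B=45 C=41 D=15] open={R2}
Step 8: commit R2 -> on_hand[A=48 B=45 C=41 D=15] avail[A=48 B=45 C=41 D=15] open={}
Step 9: reserve R5 C 2 -> on_hand[A=48 B=45 C=41 D=15] avail[A=48 B=45 C=39 D=15] open={R5}
Step 10: commit R5 -> on_hand[A=48 B=45 C=39 D=15] avail[A=48 B=45 C=39 D=15] open={}
Step 11: reserve R6 B 2 -> on_hand[A=48 B=45 C=39 D=15] avail[A=48 B=43 C=39 D=15] open={R6}
Final available[A] = 48

Answer: 48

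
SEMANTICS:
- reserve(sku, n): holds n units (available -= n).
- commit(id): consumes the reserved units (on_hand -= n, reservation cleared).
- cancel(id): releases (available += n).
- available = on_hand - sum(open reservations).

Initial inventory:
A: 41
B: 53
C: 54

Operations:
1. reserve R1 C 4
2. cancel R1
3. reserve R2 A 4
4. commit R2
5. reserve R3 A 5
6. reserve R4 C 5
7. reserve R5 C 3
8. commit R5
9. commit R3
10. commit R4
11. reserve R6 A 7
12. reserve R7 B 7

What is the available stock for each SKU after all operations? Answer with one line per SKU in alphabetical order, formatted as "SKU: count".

Step 1: reserve R1 C 4 -> on_hand[A=41 B=53 C=54] avail[A=41 B=53 C=50] open={R1}
Step 2: cancel R1 -> on_hand[A=41 B=53 C=54] avail[A=41 B=53 C=54] open={}
Step 3: reserve R2 A 4 -> on_hand[A=41 B=53 C=54] avail[A=37 B=53 C=54] open={R2}
Step 4: commit R2 -> on_hand[A=37 B=53 C=54] avail[A=37 B=53 C=54] open={}
Step 5: reserve R3 A 5 -> on_hand[A=37 B=53 C=54] avail[A=32 B=53 C=54] open={R3}
Step 6: reserve R4 C 5 -> on_hand[A=37 B=53 C=54] avail[A=32 B=53 C=49] open={R3,R4}
Step 7: reserve R5 C 3 -> on_hand[A=37 B=53 C=54] avail[A=32 B=53 C=46] open={R3,R4,R5}
Step 8: commit R5 -> on_hand[A=37 B=53 C=51] avail[A=32 B=53 C=46] open={R3,R4}
Step 9: commit R3 -> on_hand[A=32 B=53 C=51] avail[A=32 B=53 C=46] open={R4}
Step 10: commit R4 -> on_hand[A=32 B=53 C=46] avail[A=32 B=53 C=46] open={}
Step 11: reserve R6 A 7 -> on_hand[A=32 B=53 C=46] avail[A=25 B=53 C=46] open={R6}
Step 12: reserve R7 B 7 -> on_hand[A=32 B=53 C=46] avail[A=25 B=46 C=46] open={R6,R7}

Answer: A: 25
B: 46
C: 46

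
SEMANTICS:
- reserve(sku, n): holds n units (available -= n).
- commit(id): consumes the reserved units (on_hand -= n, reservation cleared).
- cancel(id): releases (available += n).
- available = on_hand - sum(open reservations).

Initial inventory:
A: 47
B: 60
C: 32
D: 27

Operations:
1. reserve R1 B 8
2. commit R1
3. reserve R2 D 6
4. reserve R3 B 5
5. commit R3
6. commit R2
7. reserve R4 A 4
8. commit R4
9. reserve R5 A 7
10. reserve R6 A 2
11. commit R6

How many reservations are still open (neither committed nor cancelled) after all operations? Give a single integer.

Answer: 1

Derivation:
Step 1: reserve R1 B 8 -> on_hand[A=47 B=60 C=32 D=27] avail[A=47 B=52 C=32 D=27] open={R1}
Step 2: commit R1 -> on_hand[A=47 B=52 C=32 D=27] avail[A=47 B=52 C=32 D=27] open={}
Step 3: reserve R2 D 6 -> on_hand[A=47 B=52 C=32 D=27] avail[A=47 B=52 C=32 D=21] open={R2}
Step 4: reserve R3 B 5 -> on_hand[A=47 B=52 C=32 D=27] avail[A=47 B=47 C=32 D=21] open={R2,R3}
Step 5: commit R3 -> on_hand[A=47 B=47 C=32 D=27] avail[A=47 B=47 C=32 D=21] open={R2}
Step 6: commit R2 -> on_hand[A=47 B=47 C=32 D=21] avail[A=47 B=47 C=32 D=21] open={}
Step 7: reserve R4 A 4 -> on_hand[A=47 B=47 C=32 D=21] avail[A=43 B=47 C=32 D=21] open={R4}
Step 8: commit R4 -> on_hand[A=43 B=47 C=32 D=21] avail[A=43 B=47 C=32 D=21] open={}
Step 9: reserve R5 A 7 -> on_hand[A=43 B=47 C=32 D=21] avail[A=36 B=47 C=32 D=21] open={R5}
Step 10: reserve R6 A 2 -> on_hand[A=43 B=47 C=32 D=21] avail[A=34 B=47 C=32 D=21] open={R5,R6}
Step 11: commit R6 -> on_hand[A=41 B=47 C=32 D=21] avail[A=34 B=47 C=32 D=21] open={R5}
Open reservations: ['R5'] -> 1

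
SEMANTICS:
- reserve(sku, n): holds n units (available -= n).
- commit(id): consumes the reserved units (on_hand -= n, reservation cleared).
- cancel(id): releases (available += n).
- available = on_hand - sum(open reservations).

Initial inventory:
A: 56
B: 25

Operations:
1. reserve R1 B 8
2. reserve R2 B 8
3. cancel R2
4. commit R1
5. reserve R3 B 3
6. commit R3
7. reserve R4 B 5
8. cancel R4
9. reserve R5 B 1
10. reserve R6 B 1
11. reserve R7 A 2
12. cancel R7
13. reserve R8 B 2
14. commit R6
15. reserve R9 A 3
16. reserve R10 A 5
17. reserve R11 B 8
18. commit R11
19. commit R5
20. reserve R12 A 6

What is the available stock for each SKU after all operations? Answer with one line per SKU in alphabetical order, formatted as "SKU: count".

Answer: A: 42
B: 2

Derivation:
Step 1: reserve R1 B 8 -> on_hand[A=56 B=25] avail[A=56 B=17] open={R1}
Step 2: reserve R2 B 8 -> on_hand[A=56 B=25] avail[A=56 B=9] open={R1,R2}
Step 3: cancel R2 -> on_hand[A=56 B=25] avail[A=56 B=17] open={R1}
Step 4: commit R1 -> on_hand[A=56 B=17] avail[A=56 B=17] open={}
Step 5: reserve R3 B 3 -> on_hand[A=56 B=17] avail[A=56 B=14] open={R3}
Step 6: commit R3 -> on_hand[A=56 B=14] avail[A=56 B=14] open={}
Step 7: reserve R4 B 5 -> on_hand[A=56 B=14] avail[A=56 B=9] open={R4}
Step 8: cancel R4 -> on_hand[A=56 B=14] avail[A=56 B=14] open={}
Step 9: reserve R5 B 1 -> on_hand[A=56 B=14] avail[A=56 B=13] open={R5}
Step 10: reserve R6 B 1 -> on_hand[A=56 B=14] avail[A=56 B=12] open={R5,R6}
Step 11: reserve R7 A 2 -> on_hand[A=56 B=14] avail[A=54 B=12] open={R5,R6,R7}
Step 12: cancel R7 -> on_hand[A=56 B=14] avail[A=56 B=12] open={R5,R6}
Step 13: reserve R8 B 2 -> on_hand[A=56 B=14] avail[A=56 B=10] open={R5,R6,R8}
Step 14: commit R6 -> on_hand[A=56 B=13] avail[A=56 B=10] open={R5,R8}
Step 15: reserve R9 A 3 -> on_hand[A=56 B=13] avail[A=53 B=10] open={R5,R8,R9}
Step 16: reserve R10 A 5 -> on_hand[A=56 B=13] avail[A=48 B=10] open={R10,R5,R8,R9}
Step 17: reserve R11 B 8 -> on_hand[A=56 B=13] avail[A=48 B=2] open={R10,R11,R5,R8,R9}
Step 18: commit R11 -> on_hand[A=56 B=5] avail[A=48 B=2] open={R10,R5,R8,R9}
Step 19: commit R5 -> on_hand[A=56 B=4] avail[A=48 B=2] open={R10,R8,R9}
Step 20: reserve R12 A 6 -> on_hand[A=56 B=4] avail[A=42 B=2] open={R10,R12,R8,R9}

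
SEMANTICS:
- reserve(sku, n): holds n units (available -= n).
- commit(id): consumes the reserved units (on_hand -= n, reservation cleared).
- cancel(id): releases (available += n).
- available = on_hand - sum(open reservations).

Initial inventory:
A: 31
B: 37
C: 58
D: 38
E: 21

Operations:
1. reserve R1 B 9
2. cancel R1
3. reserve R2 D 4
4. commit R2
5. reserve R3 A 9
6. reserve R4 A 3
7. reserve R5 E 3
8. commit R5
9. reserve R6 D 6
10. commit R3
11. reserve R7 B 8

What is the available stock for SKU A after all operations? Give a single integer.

Step 1: reserve R1 B 9 -> on_hand[A=31 B=37 C=58 D=38 E=21] avail[A=31 B=28 C=58 D=38 E=21] open={R1}
Step 2: cancel R1 -> on_hand[A=31 B=37 C=58 D=38 E=21] avail[A=31 B=37 C=58 D=38 E=21] open={}
Step 3: reserve R2 D 4 -> on_hand[A=31 B=37 C=58 D=38 E=21] avail[A=31 B=37 C=58 D=34 E=21] open={R2}
Step 4: commit R2 -> on_hand[A=31 B=37 C=58 D=34 E=21] avail[A=31 B=37 C=58 D=34 E=21] open={}
Step 5: reserve R3 A 9 -> on_hand[A=31 B=37 C=58 D=34 E=21] avail[A=22 B=37 C=58 D=34 E=21] open={R3}
Step 6: reserve R4 A 3 -> on_hand[A=31 B=37 C=58 D=34 E=21] avail[A=19 B=37 C=58 D=34 E=21] open={R3,R4}
Step 7: reserve R5 E 3 -> on_hand[A=31 B=37 C=58 D=34 E=21] avail[A=19 B=37 C=58 D=34 E=18] open={R3,R4,R5}
Step 8: commit R5 -> on_hand[A=31 B=37 C=58 D=34 E=18] avail[A=19 B=37 C=58 D=34 E=18] open={R3,R4}
Step 9: reserve R6 D 6 -> on_hand[A=31 B=37 C=58 D=34 E=18] avail[A=19 B=37 C=58 D=28 E=18] open={R3,R4,R6}
Step 10: commit R3 -> on_hand[A=22 B=37 C=58 D=34 E=18] avail[A=19 B=37 C=58 D=28 E=18] open={R4,R6}
Step 11: reserve R7 B 8 -> on_hand[A=22 B=37 C=58 D=34 E=18] avail[A=19 B=29 C=58 D=28 E=18] open={R4,R6,R7}
Final available[A] = 19

Answer: 19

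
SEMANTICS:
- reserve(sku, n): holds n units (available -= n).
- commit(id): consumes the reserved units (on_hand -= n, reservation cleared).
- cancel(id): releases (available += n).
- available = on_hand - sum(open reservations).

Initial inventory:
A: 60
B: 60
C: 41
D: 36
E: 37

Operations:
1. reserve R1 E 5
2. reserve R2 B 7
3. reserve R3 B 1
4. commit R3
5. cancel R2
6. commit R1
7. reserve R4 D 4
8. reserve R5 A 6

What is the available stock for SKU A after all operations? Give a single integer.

Answer: 54

Derivation:
Step 1: reserve R1 E 5 -> on_hand[A=60 B=60 C=41 D=36 E=37] avail[A=60 B=60 C=41 D=36 E=32] open={R1}
Step 2: reserve R2 B 7 -> on_hand[A=60 B=60 C=41 D=36 E=37] avail[A=60 B=53 C=41 D=36 E=32] open={R1,R2}
Step 3: reserve R3 B 1 -> on_hand[A=60 B=60 C=41 D=36 E=37] avail[A=60 B=52 C=41 D=36 E=32] open={R1,R2,R3}
Step 4: commit R3 -> on_hand[A=60 B=59 C=41 D=36 E=37] avail[A=60 B=52 C=41 D=36 E=32] open={R1,R2}
Step 5: cancel R2 -> on_hand[A=60 B=59 C=41 D=36 E=37] avail[A=60 B=59 C=41 D=36 E=32] open={R1}
Step 6: commit R1 -> on_hand[A=60 B=59 C=41 D=36 E=32] avail[A=60 B=59 C=41 D=36 E=32] open={}
Step 7: reserve R4 D 4 -> on_hand[A=60 B=59 C=41 D=36 E=32] avail[A=60 B=59 C=41 D=32 E=32] open={R4}
Step 8: reserve R5 A 6 -> on_hand[A=60 B=59 C=41 D=36 E=32] avail[A=54 B=59 C=41 D=32 E=32] open={R4,R5}
Final available[A] = 54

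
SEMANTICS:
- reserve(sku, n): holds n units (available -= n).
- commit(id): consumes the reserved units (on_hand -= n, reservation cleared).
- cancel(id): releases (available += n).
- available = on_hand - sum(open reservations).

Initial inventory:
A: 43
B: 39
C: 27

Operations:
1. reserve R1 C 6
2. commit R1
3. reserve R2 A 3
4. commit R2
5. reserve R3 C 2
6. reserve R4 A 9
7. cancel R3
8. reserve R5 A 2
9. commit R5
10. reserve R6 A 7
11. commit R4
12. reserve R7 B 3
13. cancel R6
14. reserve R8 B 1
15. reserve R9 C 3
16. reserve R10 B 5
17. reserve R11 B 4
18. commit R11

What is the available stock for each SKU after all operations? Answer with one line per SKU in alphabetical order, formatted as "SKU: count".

Step 1: reserve R1 C 6 -> on_hand[A=43 B=39 C=27] avail[A=43 B=39 C=21] open={R1}
Step 2: commit R1 -> on_hand[A=43 B=39 C=21] avail[A=43 B=39 C=21] open={}
Step 3: reserve R2 A 3 -> on_hand[A=43 B=39 C=21] avail[A=40 B=39 C=21] open={R2}
Step 4: commit R2 -> on_hand[A=40 B=39 C=21] avail[A=40 B=39 C=21] open={}
Step 5: reserve R3 C 2 -> on_hand[A=40 B=39 C=21] avail[A=40 B=39 C=19] open={R3}
Step 6: reserve R4 A 9 -> on_hand[A=40 B=39 C=21] avail[A=31 B=39 C=19] open={R3,R4}
Step 7: cancel R3 -> on_hand[A=40 B=39 C=21] avail[A=31 B=39 C=21] open={R4}
Step 8: reserve R5 A 2 -> on_hand[A=40 B=39 C=21] avail[A=29 B=39 C=21] open={R4,R5}
Step 9: commit R5 -> on_hand[A=38 B=39 C=21] avail[A=29 B=39 C=21] open={R4}
Step 10: reserve R6 A 7 -> on_hand[A=38 B=39 C=21] avail[A=22 B=39 C=21] open={R4,R6}
Step 11: commit R4 -> on_hand[A=29 B=39 C=21] avail[A=22 B=39 C=21] open={R6}
Step 12: reserve R7 B 3 -> on_hand[A=29 B=39 C=21] avail[A=22 B=36 C=21] open={R6,R7}
Step 13: cancel R6 -> on_hand[A=29 B=39 C=21] avail[A=29 B=36 C=21] open={R7}
Step 14: reserve R8 B 1 -> on_hand[A=29 B=39 C=21] avail[A=29 B=35 C=21] open={R7,R8}
Step 15: reserve R9 C 3 -> on_hand[A=29 B=39 C=21] avail[A=29 B=35 C=18] open={R7,R8,R9}
Step 16: reserve R10 B 5 -> on_hand[A=29 B=39 C=21] avail[A=29 B=30 C=18] open={R10,R7,R8,R9}
Step 17: reserve R11 B 4 -> on_hand[A=29 B=39 C=21] avail[A=29 B=26 C=18] open={R10,R11,R7,R8,R9}
Step 18: commit R11 -> on_hand[A=29 B=35 C=21] avail[A=29 B=26 C=18] open={R10,R7,R8,R9}

Answer: A: 29
B: 26
C: 18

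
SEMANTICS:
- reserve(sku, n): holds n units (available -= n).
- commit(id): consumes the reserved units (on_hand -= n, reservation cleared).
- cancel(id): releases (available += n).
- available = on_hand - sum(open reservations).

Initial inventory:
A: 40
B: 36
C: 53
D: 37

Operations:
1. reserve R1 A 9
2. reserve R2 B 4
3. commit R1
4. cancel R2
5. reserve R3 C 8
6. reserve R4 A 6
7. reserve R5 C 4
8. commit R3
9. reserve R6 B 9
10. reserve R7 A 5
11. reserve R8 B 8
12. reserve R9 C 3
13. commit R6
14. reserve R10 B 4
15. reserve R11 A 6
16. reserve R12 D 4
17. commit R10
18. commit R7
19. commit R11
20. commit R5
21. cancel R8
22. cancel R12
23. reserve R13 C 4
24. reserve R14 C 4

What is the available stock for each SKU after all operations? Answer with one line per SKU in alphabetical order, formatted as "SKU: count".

Step 1: reserve R1 A 9 -> on_hand[A=40 B=36 C=53 D=37] avail[A=31 B=36 C=53 D=37] open={R1}
Step 2: reserve R2 B 4 -> on_hand[A=40 B=36 C=53 D=37] avail[A=31 B=32 C=53 D=37] open={R1,R2}
Step 3: commit R1 -> on_hand[A=31 B=36 C=53 D=37] avail[A=31 B=32 C=53 D=37] open={R2}
Step 4: cancel R2 -> on_hand[A=31 B=36 C=53 D=37] avail[A=31 B=36 C=53 D=37] open={}
Step 5: reserve R3 C 8 -> on_hand[A=31 B=36 C=53 D=37] avail[A=31 B=36 C=45 D=37] open={R3}
Step 6: reserve R4 A 6 -> on_hand[A=31 B=36 C=53 D=37] avail[A=25 B=36 C=45 D=37] open={R3,R4}
Step 7: reserve R5 C 4 -> on_hand[A=31 B=36 C=53 D=37] avail[A=25 B=36 C=41 D=37] open={R3,R4,R5}
Step 8: commit R3 -> on_hand[A=31 B=36 C=45 D=37] avail[A=25 B=36 C=41 D=37] open={R4,R5}
Step 9: reserve R6 B 9 -> on_hand[A=31 B=36 C=45 D=37] avail[A=25 B=27 C=41 D=37] open={R4,R5,R6}
Step 10: reserve R7 A 5 -> on_hand[A=31 B=36 C=45 D=37] avail[A=20 B=27 C=41 D=37] open={R4,R5,R6,R7}
Step 11: reserve R8 B 8 -> on_hand[A=31 B=36 C=45 D=37] avail[A=20 B=19 C=41 D=37] open={R4,R5,R6,R7,R8}
Step 12: reserve R9 C 3 -> on_hand[A=31 B=36 C=45 D=37] avail[A=20 B=19 C=38 D=37] open={R4,R5,R6,R7,R8,R9}
Step 13: commit R6 -> on_hand[A=31 B=27 C=45 D=37] avail[A=20 B=19 C=38 D=37] open={R4,R5,R7,R8,R9}
Step 14: reserve R10 B 4 -> on_hand[A=31 B=27 C=45 D=37] avail[A=20 B=15 C=38 D=37] open={R10,R4,R5,R7,R8,R9}
Step 15: reserve R11 A 6 -> on_hand[A=31 B=27 C=45 D=37] avail[A=14 B=15 C=38 D=37] open={R10,R11,R4,R5,R7,R8,R9}
Step 16: reserve R12 D 4 -> on_hand[A=31 B=27 C=45 D=37] avail[A=14 B=15 C=38 D=33] open={R10,R11,R12,R4,R5,R7,R8,R9}
Step 17: commit R10 -> on_hand[A=31 B=23 C=45 D=37] avail[A=14 B=15 C=38 D=33] open={R11,R12,R4,R5,R7,R8,R9}
Step 18: commit R7 -> on_hand[A=26 B=23 C=45 D=37] avail[A=14 B=15 C=38 D=33] open={R11,R12,R4,R5,R8,R9}
Step 19: commit R11 -> on_hand[A=20 B=23 C=45 D=37] avail[A=14 B=15 C=38 D=33] open={R12,R4,R5,R8,R9}
Step 20: commit R5 -> on_hand[A=20 B=23 C=41 D=37] avail[A=14 B=15 C=38 D=33] open={R12,R4,R8,R9}
Step 21: cancel R8 -> on_hand[A=20 B=23 C=41 D=37] avail[A=14 B=23 C=38 D=33] open={R12,R4,R9}
Step 22: cancel R12 -> on_hand[A=20 B=23 C=41 D=37] avail[A=14 B=23 C=38 D=37] open={R4,R9}
Step 23: reserve R13 C 4 -> on_hand[A=20 B=23 C=41 D=37] avail[A=14 B=23 C=34 D=37] open={R13,R4,R9}
Step 24: reserve R14 C 4 -> on_hand[A=20 B=23 C=41 D=37] avail[A=14 B=23 C=30 D=37] open={R13,R14,R4,R9}

Answer: A: 14
B: 23
C: 30
D: 37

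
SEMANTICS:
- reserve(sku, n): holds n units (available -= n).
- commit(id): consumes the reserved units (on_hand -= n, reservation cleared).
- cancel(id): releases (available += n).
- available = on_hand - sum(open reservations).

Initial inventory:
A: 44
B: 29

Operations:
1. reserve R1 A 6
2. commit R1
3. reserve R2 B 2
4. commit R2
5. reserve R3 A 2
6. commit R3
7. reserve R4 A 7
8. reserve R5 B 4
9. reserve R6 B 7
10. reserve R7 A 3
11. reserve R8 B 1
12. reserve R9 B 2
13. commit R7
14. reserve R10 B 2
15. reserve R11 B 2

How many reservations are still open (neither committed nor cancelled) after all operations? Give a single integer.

Step 1: reserve R1 A 6 -> on_hand[A=44 B=29] avail[A=38 B=29] open={R1}
Step 2: commit R1 -> on_hand[A=38 B=29] avail[A=38 B=29] open={}
Step 3: reserve R2 B 2 -> on_hand[A=38 B=29] avail[A=38 B=27] open={R2}
Step 4: commit R2 -> on_hand[A=38 B=27] avail[A=38 B=27] open={}
Step 5: reserve R3 A 2 -> on_hand[A=38 B=27] avail[A=36 B=27] open={R3}
Step 6: commit R3 -> on_hand[A=36 B=27] avail[A=36 B=27] open={}
Step 7: reserve R4 A 7 -> on_hand[A=36 B=27] avail[A=29 B=27] open={R4}
Step 8: reserve R5 B 4 -> on_hand[A=36 B=27] avail[A=29 B=23] open={R4,R5}
Step 9: reserve R6 B 7 -> on_hand[A=36 B=27] avail[A=29 B=16] open={R4,R5,R6}
Step 10: reserve R7 A 3 -> on_hand[A=36 B=27] avail[A=26 B=16] open={R4,R5,R6,R7}
Step 11: reserve R8 B 1 -> on_hand[A=36 B=27] avail[A=26 B=15] open={R4,R5,R6,R7,R8}
Step 12: reserve R9 B 2 -> on_hand[A=36 B=27] avail[A=26 B=13] open={R4,R5,R6,R7,R8,R9}
Step 13: commit R7 -> on_hand[A=33 B=27] avail[A=26 B=13] open={R4,R5,R6,R8,R9}
Step 14: reserve R10 B 2 -> on_hand[A=33 B=27] avail[A=26 B=11] open={R10,R4,R5,R6,R8,R9}
Step 15: reserve R11 B 2 -> on_hand[A=33 B=27] avail[A=26 B=9] open={R10,R11,R4,R5,R6,R8,R9}
Open reservations: ['R10', 'R11', 'R4', 'R5', 'R6', 'R8', 'R9'] -> 7

Answer: 7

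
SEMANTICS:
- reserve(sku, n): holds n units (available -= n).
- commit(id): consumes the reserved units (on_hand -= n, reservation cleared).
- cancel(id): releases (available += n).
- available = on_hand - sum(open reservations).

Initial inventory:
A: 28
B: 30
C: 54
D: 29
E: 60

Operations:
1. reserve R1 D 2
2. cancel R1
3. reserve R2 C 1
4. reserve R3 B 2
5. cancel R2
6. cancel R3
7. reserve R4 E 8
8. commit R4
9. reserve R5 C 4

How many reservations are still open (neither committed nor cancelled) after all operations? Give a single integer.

Answer: 1

Derivation:
Step 1: reserve R1 D 2 -> on_hand[A=28 B=30 C=54 D=29 E=60] avail[A=28 B=30 C=54 D=27 E=60] open={R1}
Step 2: cancel R1 -> on_hand[A=28 B=30 C=54 D=29 E=60] avail[A=28 B=30 C=54 D=29 E=60] open={}
Step 3: reserve R2 C 1 -> on_hand[A=28 B=30 C=54 D=29 E=60] avail[A=28 B=30 C=53 D=29 E=60] open={R2}
Step 4: reserve R3 B 2 -> on_hand[A=28 B=30 C=54 D=29 E=60] avail[A=28 B=28 C=53 D=29 E=60] open={R2,R3}
Step 5: cancel R2 -> on_hand[A=28 B=30 C=54 D=29 E=60] avail[A=28 B=28 C=54 D=29 E=60] open={R3}
Step 6: cancel R3 -> on_hand[A=28 B=30 C=54 D=29 E=60] avail[A=28 B=30 C=54 D=29 E=60] open={}
Step 7: reserve R4 E 8 -> on_hand[A=28 B=30 C=54 D=29 E=60] avail[A=28 B=30 C=54 D=29 E=52] open={R4}
Step 8: commit R4 -> on_hand[A=28 B=30 C=54 D=29 E=52] avail[A=28 B=30 C=54 D=29 E=52] open={}
Step 9: reserve R5 C 4 -> on_hand[A=28 B=30 C=54 D=29 E=52] avail[A=28 B=30 C=50 D=29 E=52] open={R5}
Open reservations: ['R5'] -> 1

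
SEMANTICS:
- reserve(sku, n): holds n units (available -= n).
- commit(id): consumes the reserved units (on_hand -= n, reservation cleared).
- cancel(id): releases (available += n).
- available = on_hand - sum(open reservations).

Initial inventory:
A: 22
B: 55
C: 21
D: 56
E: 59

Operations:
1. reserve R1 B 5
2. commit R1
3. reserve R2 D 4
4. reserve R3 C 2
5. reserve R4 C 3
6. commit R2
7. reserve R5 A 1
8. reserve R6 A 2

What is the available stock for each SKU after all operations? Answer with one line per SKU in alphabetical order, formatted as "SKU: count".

Step 1: reserve R1 B 5 -> on_hand[A=22 B=55 C=21 D=56 E=59] avail[A=22 B=50 C=21 D=56 E=59] open={R1}
Step 2: commit R1 -> on_hand[A=22 B=50 C=21 D=56 E=59] avail[A=22 B=50 C=21 D=56 E=59] open={}
Step 3: reserve R2 D 4 -> on_hand[A=22 B=50 C=21 D=56 E=59] avail[A=22 B=50 C=21 D=52 E=59] open={R2}
Step 4: reserve R3 C 2 -> on_hand[A=22 B=50 C=21 D=56 E=59] avail[A=22 B=50 C=19 D=52 E=59] open={R2,R3}
Step 5: reserve R4 C 3 -> on_hand[A=22 B=50 C=21 D=56 E=59] avail[A=22 B=50 C=16 D=52 E=59] open={R2,R3,R4}
Step 6: commit R2 -> on_hand[A=22 B=50 C=21 D=52 E=59] avail[A=22 B=50 C=16 D=52 E=59] open={R3,R4}
Step 7: reserve R5 A 1 -> on_hand[A=22 B=50 C=21 D=52 E=59] avail[A=21 B=50 C=16 D=52 E=59] open={R3,R4,R5}
Step 8: reserve R6 A 2 -> on_hand[A=22 B=50 C=21 D=52 E=59] avail[A=19 B=50 C=16 D=52 E=59] open={R3,R4,R5,R6}

Answer: A: 19
B: 50
C: 16
D: 52
E: 59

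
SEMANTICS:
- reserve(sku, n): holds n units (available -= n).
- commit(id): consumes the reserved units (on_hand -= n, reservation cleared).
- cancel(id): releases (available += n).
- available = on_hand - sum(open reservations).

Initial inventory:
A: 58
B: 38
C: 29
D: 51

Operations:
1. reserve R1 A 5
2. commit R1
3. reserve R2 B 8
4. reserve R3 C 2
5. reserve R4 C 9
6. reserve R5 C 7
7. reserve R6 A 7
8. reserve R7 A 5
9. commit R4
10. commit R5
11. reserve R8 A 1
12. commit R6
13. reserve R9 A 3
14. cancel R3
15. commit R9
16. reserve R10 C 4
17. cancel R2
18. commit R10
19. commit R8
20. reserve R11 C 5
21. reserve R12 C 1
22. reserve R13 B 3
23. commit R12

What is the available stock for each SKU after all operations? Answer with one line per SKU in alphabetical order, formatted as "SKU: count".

Step 1: reserve R1 A 5 -> on_hand[A=58 B=38 C=29 D=51] avail[A=53 B=38 C=29 D=51] open={R1}
Step 2: commit R1 -> on_hand[A=53 B=38 C=29 D=51] avail[A=53 B=38 C=29 D=51] open={}
Step 3: reserve R2 B 8 -> on_hand[A=53 B=38 C=29 D=51] avail[A=53 B=30 C=29 D=51] open={R2}
Step 4: reserve R3 C 2 -> on_hand[A=53 B=38 C=29 D=51] avail[A=53 B=30 C=27 D=51] open={R2,R3}
Step 5: reserve R4 C 9 -> on_hand[A=53 B=38 C=29 D=51] avail[A=53 B=30 C=18 D=51] open={R2,R3,R4}
Step 6: reserve R5 C 7 -> on_hand[A=53 B=38 C=29 D=51] avail[A=53 B=30 C=11 D=51] open={R2,R3,R4,R5}
Step 7: reserve R6 A 7 -> on_hand[A=53 B=38 C=29 D=51] avail[A=46 B=30 C=11 D=51] open={R2,R3,R4,R5,R6}
Step 8: reserve R7 A 5 -> on_hand[A=53 B=38 C=29 D=51] avail[A=41 B=30 C=11 D=51] open={R2,R3,R4,R5,R6,R7}
Step 9: commit R4 -> on_hand[A=53 B=38 C=20 D=51] avail[A=41 B=30 C=11 D=51] open={R2,R3,R5,R6,R7}
Step 10: commit R5 -> on_hand[A=53 B=38 C=13 D=51] avail[A=41 B=30 C=11 D=51] open={R2,R3,R6,R7}
Step 11: reserve R8 A 1 -> on_hand[A=53 B=38 C=13 D=51] avail[A=40 B=30 C=11 D=51] open={R2,R3,R6,R7,R8}
Step 12: commit R6 -> on_hand[A=46 B=38 C=13 D=51] avail[A=40 B=30 C=11 D=51] open={R2,R3,R7,R8}
Step 13: reserve R9 A 3 -> on_hand[A=46 B=38 C=13 D=51] avail[A=37 B=30 C=11 D=51] open={R2,R3,R7,R8,R9}
Step 14: cancel R3 -> on_hand[A=46 B=38 C=13 D=51] avail[A=37 B=30 C=13 D=51] open={R2,R7,R8,R9}
Step 15: commit R9 -> on_hand[A=43 B=38 C=13 D=51] avail[A=37 B=30 C=13 D=51] open={R2,R7,R8}
Step 16: reserve R10 C 4 -> on_hand[A=43 B=38 C=13 D=51] avail[A=37 B=30 C=9 D=51] open={R10,R2,R7,R8}
Step 17: cancel R2 -> on_hand[A=43 B=38 C=13 D=51] avail[A=37 B=38 C=9 D=51] open={R10,R7,R8}
Step 18: commit R10 -> on_hand[A=43 B=38 C=9 D=51] avail[A=37 B=38 C=9 D=51] open={R7,R8}
Step 19: commit R8 -> on_hand[A=42 B=38 C=9 D=51] avail[A=37 B=38 C=9 D=51] open={R7}
Step 20: reserve R11 C 5 -> on_hand[A=42 B=38 C=9 D=51] avail[A=37 B=38 C=4 D=51] open={R11,R7}
Step 21: reserve R12 C 1 -> on_hand[A=42 B=38 C=9 D=51] avail[A=37 B=38 C=3 D=51] open={R11,R12,R7}
Step 22: reserve R13 B 3 -> on_hand[A=42 B=38 C=9 D=51] avail[A=37 B=35 C=3 D=51] open={R11,R12,R13,R7}
Step 23: commit R12 -> on_hand[A=42 B=38 C=8 D=51] avail[A=37 B=35 C=3 D=51] open={R11,R13,R7}

Answer: A: 37
B: 35
C: 3
D: 51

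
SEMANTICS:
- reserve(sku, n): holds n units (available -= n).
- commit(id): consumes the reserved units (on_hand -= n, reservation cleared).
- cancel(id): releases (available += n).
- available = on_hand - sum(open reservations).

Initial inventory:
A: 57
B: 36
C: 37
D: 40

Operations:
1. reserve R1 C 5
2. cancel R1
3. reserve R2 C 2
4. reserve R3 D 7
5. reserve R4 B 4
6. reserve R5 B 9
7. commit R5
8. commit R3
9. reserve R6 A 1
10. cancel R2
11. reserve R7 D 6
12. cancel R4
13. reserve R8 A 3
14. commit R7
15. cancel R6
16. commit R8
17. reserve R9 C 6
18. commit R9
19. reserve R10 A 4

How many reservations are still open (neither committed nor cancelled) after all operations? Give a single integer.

Step 1: reserve R1 C 5 -> on_hand[A=57 B=36 C=37 D=40] avail[A=57 B=36 C=32 D=40] open={R1}
Step 2: cancel R1 -> on_hand[A=57 B=36 C=37 D=40] avail[A=57 B=36 C=37 D=40] open={}
Step 3: reserve R2 C 2 -> on_hand[A=57 B=36 C=37 D=40] avail[A=57 B=36 C=35 D=40] open={R2}
Step 4: reserve R3 D 7 -> on_hand[A=57 B=36 C=37 D=40] avail[A=57 B=36 C=35 D=33] open={R2,R3}
Step 5: reserve R4 B 4 -> on_hand[A=57 B=36 C=37 D=40] avail[A=57 B=32 C=35 D=33] open={R2,R3,R4}
Step 6: reserve R5 B 9 -> on_hand[A=57 B=36 C=37 D=40] avail[A=57 B=23 C=35 D=33] open={R2,R3,R4,R5}
Step 7: commit R5 -> on_hand[A=57 B=27 C=37 D=40] avail[A=57 B=23 C=35 D=33] open={R2,R3,R4}
Step 8: commit R3 -> on_hand[A=57 B=27 C=37 D=33] avail[A=57 B=23 C=35 D=33] open={R2,R4}
Step 9: reserve R6 A 1 -> on_hand[A=57 B=27 C=37 D=33] avail[A=56 B=23 C=35 D=33] open={R2,R4,R6}
Step 10: cancel R2 -> on_hand[A=57 B=27 C=37 D=33] avail[A=56 B=23 C=37 D=33] open={R4,R6}
Step 11: reserve R7 D 6 -> on_hand[A=57 B=27 C=37 D=33] avail[A=56 B=23 C=37 D=27] open={R4,R6,R7}
Step 12: cancel R4 -> on_hand[A=57 B=27 C=37 D=33] avail[A=56 B=27 C=37 D=27] open={R6,R7}
Step 13: reserve R8 A 3 -> on_hand[A=57 B=27 C=37 D=33] avail[A=53 B=27 C=37 D=27] open={R6,R7,R8}
Step 14: commit R7 -> on_hand[A=57 B=27 C=37 D=27] avail[A=53 B=27 C=37 D=27] open={R6,R8}
Step 15: cancel R6 -> on_hand[A=57 B=27 C=37 D=27] avail[A=54 B=27 C=37 D=27] open={R8}
Step 16: commit R8 -> on_hand[A=54 B=27 C=37 D=27] avail[A=54 B=27 C=37 D=27] open={}
Step 17: reserve R9 C 6 -> on_hand[A=54 B=27 C=37 D=27] avail[A=54 B=27 C=31 D=27] open={R9}
Step 18: commit R9 -> on_hand[A=54 B=27 C=31 D=27] avail[A=54 B=27 C=31 D=27] open={}
Step 19: reserve R10 A 4 -> on_hand[A=54 B=27 C=31 D=27] avail[A=50 B=27 C=31 D=27] open={R10}
Open reservations: ['R10'] -> 1

Answer: 1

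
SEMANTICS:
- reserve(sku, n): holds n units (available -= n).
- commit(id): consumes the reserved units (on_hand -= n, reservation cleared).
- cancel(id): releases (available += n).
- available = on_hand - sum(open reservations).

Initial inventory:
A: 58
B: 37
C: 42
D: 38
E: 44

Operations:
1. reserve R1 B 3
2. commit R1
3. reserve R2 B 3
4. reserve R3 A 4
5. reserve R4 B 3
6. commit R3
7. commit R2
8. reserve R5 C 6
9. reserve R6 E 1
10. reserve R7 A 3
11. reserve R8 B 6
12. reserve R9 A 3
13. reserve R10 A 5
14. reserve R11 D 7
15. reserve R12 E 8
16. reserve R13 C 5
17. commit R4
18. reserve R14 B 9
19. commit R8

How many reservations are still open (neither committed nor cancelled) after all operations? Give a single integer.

Step 1: reserve R1 B 3 -> on_hand[A=58 B=37 C=42 D=38 E=44] avail[A=58 B=34 C=42 D=38 E=44] open={R1}
Step 2: commit R1 -> on_hand[A=58 B=34 C=42 D=38 E=44] avail[A=58 B=34 C=42 D=38 E=44] open={}
Step 3: reserve R2 B 3 -> on_hand[A=58 B=34 C=42 D=38 E=44] avail[A=58 B=31 C=42 D=38 E=44] open={R2}
Step 4: reserve R3 A 4 -> on_hand[A=58 B=34 C=42 D=38 E=44] avail[A=54 B=31 C=42 D=38 E=44] open={R2,R3}
Step 5: reserve R4 B 3 -> on_hand[A=58 B=34 C=42 D=38 E=44] avail[A=54 B=28 C=42 D=38 E=44] open={R2,R3,R4}
Step 6: commit R3 -> on_hand[A=54 B=34 C=42 D=38 E=44] avail[A=54 B=28 C=42 D=38 E=44] open={R2,R4}
Step 7: commit R2 -> on_hand[A=54 B=31 C=42 D=38 E=44] avail[A=54 B=28 C=42 D=38 E=44] open={R4}
Step 8: reserve R5 C 6 -> on_hand[A=54 B=31 C=42 D=38 E=44] avail[A=54 B=28 C=36 D=38 E=44] open={R4,R5}
Step 9: reserve R6 E 1 -> on_hand[A=54 B=31 C=42 D=38 E=44] avail[A=54 B=28 C=36 D=38 E=43] open={R4,R5,R6}
Step 10: reserve R7 A 3 -> on_hand[A=54 B=31 C=42 D=38 E=44] avail[A=51 B=28 C=36 D=38 E=43] open={R4,R5,R6,R7}
Step 11: reserve R8 B 6 -> on_hand[A=54 B=31 C=42 D=38 E=44] avail[A=51 B=22 C=36 D=38 E=43] open={R4,R5,R6,R7,R8}
Step 12: reserve R9 A 3 -> on_hand[A=54 B=31 C=42 D=38 E=44] avail[A=48 B=22 C=36 D=38 E=43] open={R4,R5,R6,R7,R8,R9}
Step 13: reserve R10 A 5 -> on_hand[A=54 B=31 C=42 D=38 E=44] avail[A=43 B=22 C=36 D=38 E=43] open={R10,R4,R5,R6,R7,R8,R9}
Step 14: reserve R11 D 7 -> on_hand[A=54 B=31 C=42 D=38 E=44] avail[A=43 B=22 C=36 D=31 E=43] open={R10,R11,R4,R5,R6,R7,R8,R9}
Step 15: reserve R12 E 8 -> on_hand[A=54 B=31 C=42 D=38 E=44] avail[A=43 B=22 C=36 D=31 E=35] open={R10,R11,R12,R4,R5,R6,R7,R8,R9}
Step 16: reserve R13 C 5 -> on_hand[A=54 B=31 C=42 D=38 E=44] avail[A=43 B=22 C=31 D=31 E=35] open={R10,R11,R12,R13,R4,R5,R6,R7,R8,R9}
Step 17: commit R4 -> on_hand[A=54 B=28 C=42 D=38 E=44] avail[A=43 B=22 C=31 D=31 E=35] open={R10,R11,R12,R13,R5,R6,R7,R8,R9}
Step 18: reserve R14 B 9 -> on_hand[A=54 B=28 C=42 D=38 E=44] avail[A=43 B=13 C=31 D=31 E=35] open={R10,R11,R12,R13,R14,R5,R6,R7,R8,R9}
Step 19: commit R8 -> on_hand[A=54 B=22 C=42 D=38 E=44] avail[A=43 B=13 C=31 D=31 E=35] open={R10,R11,R12,R13,R14,R5,R6,R7,R9}
Open reservations: ['R10', 'R11', 'R12', 'R13', 'R14', 'R5', 'R6', 'R7', 'R9'] -> 9

Answer: 9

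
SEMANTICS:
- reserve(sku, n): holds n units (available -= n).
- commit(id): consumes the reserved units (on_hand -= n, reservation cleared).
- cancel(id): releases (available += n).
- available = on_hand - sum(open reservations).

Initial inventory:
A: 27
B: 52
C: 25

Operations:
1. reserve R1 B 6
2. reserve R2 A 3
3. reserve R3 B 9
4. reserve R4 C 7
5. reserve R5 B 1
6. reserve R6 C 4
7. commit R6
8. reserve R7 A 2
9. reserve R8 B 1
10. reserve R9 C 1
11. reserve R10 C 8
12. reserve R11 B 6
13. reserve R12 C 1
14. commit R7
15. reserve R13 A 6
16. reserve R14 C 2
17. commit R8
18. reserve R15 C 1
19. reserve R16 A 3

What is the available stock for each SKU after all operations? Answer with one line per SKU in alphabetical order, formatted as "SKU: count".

Step 1: reserve R1 B 6 -> on_hand[A=27 B=52 C=25] avail[A=27 B=46 C=25] open={R1}
Step 2: reserve R2 A 3 -> on_hand[A=27 B=52 C=25] avail[A=24 B=46 C=25] open={R1,R2}
Step 3: reserve R3 B 9 -> on_hand[A=27 B=52 C=25] avail[A=24 B=37 C=25] open={R1,R2,R3}
Step 4: reserve R4 C 7 -> on_hand[A=27 B=52 C=25] avail[A=24 B=37 C=18] open={R1,R2,R3,R4}
Step 5: reserve R5 B 1 -> on_hand[A=27 B=52 C=25] avail[A=24 B=36 C=18] open={R1,R2,R3,R4,R5}
Step 6: reserve R6 C 4 -> on_hand[A=27 B=52 C=25] avail[A=24 B=36 C=14] open={R1,R2,R3,R4,R5,R6}
Step 7: commit R6 -> on_hand[A=27 B=52 C=21] avail[A=24 B=36 C=14] open={R1,R2,R3,R4,R5}
Step 8: reserve R7 A 2 -> on_hand[A=27 B=52 C=21] avail[A=22 B=36 C=14] open={R1,R2,R3,R4,R5,R7}
Step 9: reserve R8 B 1 -> on_hand[A=27 B=52 C=21] avail[A=22 B=35 C=14] open={R1,R2,R3,R4,R5,R7,R8}
Step 10: reserve R9 C 1 -> on_hand[A=27 B=52 C=21] avail[A=22 B=35 C=13] open={R1,R2,R3,R4,R5,R7,R8,R9}
Step 11: reserve R10 C 8 -> on_hand[A=27 B=52 C=21] avail[A=22 B=35 C=5] open={R1,R10,R2,R3,R4,R5,R7,R8,R9}
Step 12: reserve R11 B 6 -> on_hand[A=27 B=52 C=21] avail[A=22 B=29 C=5] open={R1,R10,R11,R2,R3,R4,R5,R7,R8,R9}
Step 13: reserve R12 C 1 -> on_hand[A=27 B=52 C=21] avail[A=22 B=29 C=4] open={R1,R10,R11,R12,R2,R3,R4,R5,R7,R8,R9}
Step 14: commit R7 -> on_hand[A=25 B=52 C=21] avail[A=22 B=29 C=4] open={R1,R10,R11,R12,R2,R3,R4,R5,R8,R9}
Step 15: reserve R13 A 6 -> on_hand[A=25 B=52 C=21] avail[A=16 B=29 C=4] open={R1,R10,R11,R12,R13,R2,R3,R4,R5,R8,R9}
Step 16: reserve R14 C 2 -> on_hand[A=25 B=52 C=21] avail[A=16 B=29 C=2] open={R1,R10,R11,R12,R13,R14,R2,R3,R4,R5,R8,R9}
Step 17: commit R8 -> on_hand[A=25 B=51 C=21] avail[A=16 B=29 C=2] open={R1,R10,R11,R12,R13,R14,R2,R3,R4,R5,R9}
Step 18: reserve R15 C 1 -> on_hand[A=25 B=51 C=21] avail[A=16 B=29 C=1] open={R1,R10,R11,R12,R13,R14,R15,R2,R3,R4,R5,R9}
Step 19: reserve R16 A 3 -> on_hand[A=25 B=51 C=21] avail[A=13 B=29 C=1] open={R1,R10,R11,R12,R13,R14,R15,R16,R2,R3,R4,R5,R9}

Answer: A: 13
B: 29
C: 1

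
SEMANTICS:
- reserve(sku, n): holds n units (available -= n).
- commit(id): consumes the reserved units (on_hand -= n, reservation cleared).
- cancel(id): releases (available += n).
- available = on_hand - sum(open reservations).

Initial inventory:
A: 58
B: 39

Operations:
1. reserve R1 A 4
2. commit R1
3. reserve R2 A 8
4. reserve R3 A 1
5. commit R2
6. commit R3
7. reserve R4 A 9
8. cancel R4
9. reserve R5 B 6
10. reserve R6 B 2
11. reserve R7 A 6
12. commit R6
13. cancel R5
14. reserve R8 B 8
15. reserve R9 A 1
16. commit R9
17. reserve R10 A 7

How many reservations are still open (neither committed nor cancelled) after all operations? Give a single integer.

Answer: 3

Derivation:
Step 1: reserve R1 A 4 -> on_hand[A=58 B=39] avail[A=54 B=39] open={R1}
Step 2: commit R1 -> on_hand[A=54 B=39] avail[A=54 B=39] open={}
Step 3: reserve R2 A 8 -> on_hand[A=54 B=39] avail[A=46 B=39] open={R2}
Step 4: reserve R3 A 1 -> on_hand[A=54 B=39] avail[A=45 B=39] open={R2,R3}
Step 5: commit R2 -> on_hand[A=46 B=39] avail[A=45 B=39] open={R3}
Step 6: commit R3 -> on_hand[A=45 B=39] avail[A=45 B=39] open={}
Step 7: reserve R4 A 9 -> on_hand[A=45 B=39] avail[A=36 B=39] open={R4}
Step 8: cancel R4 -> on_hand[A=45 B=39] avail[A=45 B=39] open={}
Step 9: reserve R5 B 6 -> on_hand[A=45 B=39] avail[A=45 B=33] open={R5}
Step 10: reserve R6 B 2 -> on_hand[A=45 B=39] avail[A=45 B=31] open={R5,R6}
Step 11: reserve R7 A 6 -> on_hand[A=45 B=39] avail[A=39 B=31] open={R5,R6,R7}
Step 12: commit R6 -> on_hand[A=45 B=37] avail[A=39 B=31] open={R5,R7}
Step 13: cancel R5 -> on_hand[A=45 B=37] avail[A=39 B=37] open={R7}
Step 14: reserve R8 B 8 -> on_hand[A=45 B=37] avail[A=39 B=29] open={R7,R8}
Step 15: reserve R9 A 1 -> on_hand[A=45 B=37] avail[A=38 B=29] open={R7,R8,R9}
Step 16: commit R9 -> on_hand[A=44 B=37] avail[A=38 B=29] open={R7,R8}
Step 17: reserve R10 A 7 -> on_hand[A=44 B=37] avail[A=31 B=29] open={R10,R7,R8}
Open reservations: ['R10', 'R7', 'R8'] -> 3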